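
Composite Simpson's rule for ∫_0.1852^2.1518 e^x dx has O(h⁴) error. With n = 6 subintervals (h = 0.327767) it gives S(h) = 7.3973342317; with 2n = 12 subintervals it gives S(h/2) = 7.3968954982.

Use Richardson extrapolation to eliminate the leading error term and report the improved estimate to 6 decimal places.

The method has order 4: 2^4 = 16.
16·7.3968954982 − 7.3973342317 = 110.9529937395
Denominator 16 − 1 = 15.
110.9529937395 ÷ 15 = 7.3968662493

7.396866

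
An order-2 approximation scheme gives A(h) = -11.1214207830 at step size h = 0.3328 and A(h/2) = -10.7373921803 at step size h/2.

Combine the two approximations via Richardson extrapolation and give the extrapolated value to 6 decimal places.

-10.609383

Error is O(h^2); halving h shrinks it by 2^2 = 4.
4·(-10.7373921803) − (-11.1214207830) = -31.8281479382
Divide by 2^2 − 1 = 3.
Result: -10.6093826461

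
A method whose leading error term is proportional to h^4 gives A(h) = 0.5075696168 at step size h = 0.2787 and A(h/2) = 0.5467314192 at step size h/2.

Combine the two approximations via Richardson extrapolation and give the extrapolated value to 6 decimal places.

Order 4 gives 2^r = 16 and 2^r − 1 = 15.
16*0.5467314192 − 0.5075696168 = 8.2401330904
R = 8.2401330904/15 = 0.5493422060

0.549342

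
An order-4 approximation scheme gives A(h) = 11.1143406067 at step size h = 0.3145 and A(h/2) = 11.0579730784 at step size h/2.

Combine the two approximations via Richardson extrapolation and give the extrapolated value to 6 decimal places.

Leading term ∝ h^4; use weight 16 = 2^4.
16 × 11.0579730784 = 176.9275692544; 176.9275692544 − 11.1143406067 = 165.8132286477
R = 165.8132286477/15 = 11.0542152432
Shift from A(h/2): −0.0037578352.

11.054215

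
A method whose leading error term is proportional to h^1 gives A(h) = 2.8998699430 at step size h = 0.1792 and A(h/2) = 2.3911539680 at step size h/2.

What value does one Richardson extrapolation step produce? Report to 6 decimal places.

1.882438

r = 1: numerator weight 2, denominator 1.
2*2.3911539680 = 4.7823079360; subtract 2.8998699430 → 1.8824379930
Denominator 2 − 1 = 1.
So the Richardson estimate is 1.8824379930.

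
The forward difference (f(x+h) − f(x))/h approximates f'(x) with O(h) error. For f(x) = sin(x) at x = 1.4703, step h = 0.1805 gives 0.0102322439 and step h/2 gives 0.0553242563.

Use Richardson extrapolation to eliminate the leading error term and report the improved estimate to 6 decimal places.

0.100416

With r = 1 the leading error scales as h^1, so the weight is 2^1 = 2.
Numerator 2×A(h/2) − A(h) = 2×0.0553242563 − 0.0102322439 = 0.1004162687
Divide by 2^1 − 1 = 1.
So the Richardson estimate is 0.1004162687.
Shift from A(h/2): +0.0450920124.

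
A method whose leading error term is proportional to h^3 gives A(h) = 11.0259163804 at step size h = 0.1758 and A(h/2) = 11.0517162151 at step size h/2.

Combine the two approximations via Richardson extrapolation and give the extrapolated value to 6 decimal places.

11.055402

Error is O(h^3); halving h shrinks it by 2^3 = 8.
8 × 11.0517162151 = 88.4137297208; subtract 11.0259163804 → 77.3878133404
Denominator 8 − 1 = 7.
So the Richardson estimate is 11.0554019058.
Gap between inputs: 2.580e-02; correction applied: +0.0036856907.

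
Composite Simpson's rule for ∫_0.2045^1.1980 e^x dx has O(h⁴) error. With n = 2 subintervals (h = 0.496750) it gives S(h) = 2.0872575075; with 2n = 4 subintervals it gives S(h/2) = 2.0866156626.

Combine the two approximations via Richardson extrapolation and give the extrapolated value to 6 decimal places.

r = 4, so 2^r = 16.
Top: 16(2.0866156626) − (2.0872575075) = 31.2985930941
Divide by 2^4 − 1 = 15.
R = 31.2985930941/15 = 2.0865728729
Gap between inputs: 6.418e-04; correction applied: −0.0000427897.

2.086573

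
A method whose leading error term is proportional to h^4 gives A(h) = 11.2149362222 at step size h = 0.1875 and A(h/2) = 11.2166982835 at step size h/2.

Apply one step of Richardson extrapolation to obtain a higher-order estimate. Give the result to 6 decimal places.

With r = 4 the leading error scales as h^4, so the weight is 2^4 = 16.
Top: 16(11.2166982835) − (11.2149362222) = 168.2522363138
Divide by 2^4 − 1 = 15.
So the Richardson estimate is 11.2168157543.
Gap between inputs: 1.762e-03; correction applied: +0.0001174708.

11.216816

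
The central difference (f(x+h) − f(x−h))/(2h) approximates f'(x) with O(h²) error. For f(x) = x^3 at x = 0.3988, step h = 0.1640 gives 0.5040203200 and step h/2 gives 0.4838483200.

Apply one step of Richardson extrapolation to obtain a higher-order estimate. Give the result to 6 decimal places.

0.477124

The method has order 2: 2^2 = 4.
4*0.4838483200 = 1.9353932800; subtract 0.5040203200 → 1.4313729600
Divide by 2^2 − 1 = 3.
1.4313729600 ÷ 3 = 0.4771243200
Gap between inputs: 2.017e-02; correction applied: −0.0067240000.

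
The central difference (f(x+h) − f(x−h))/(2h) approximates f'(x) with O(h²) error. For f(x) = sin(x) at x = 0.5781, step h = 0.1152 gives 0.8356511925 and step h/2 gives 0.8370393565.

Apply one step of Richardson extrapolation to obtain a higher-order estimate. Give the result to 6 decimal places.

With r = 2 the leading error scales as h^2, so the weight is 2^2 = 4.
Top: 4(0.8370393565) − (0.8356511925) = 2.5125062335
Denominator 4 − 1 = 3.
Extrapolated: 2.5125062335 / 3 = 0.8375020778
Shift from A(h/2): +0.0004627213.

0.837502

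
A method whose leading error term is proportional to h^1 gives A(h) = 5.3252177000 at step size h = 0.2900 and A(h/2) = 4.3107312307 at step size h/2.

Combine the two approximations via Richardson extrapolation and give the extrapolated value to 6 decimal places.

3.296245

r = 1, so 2^r = 2.
A(h/2) − A(h) = 4.3107312307 − 5.3252177000 = -1.0144864693
Correction (A(h/2) − A(h))/(2 − 1) = (-1.0144864693)/1 = -1.0144864693
R = A(h/2) + (A(h/2) − A(h))/1 = 4.3107312307 − 1.0144864693 = 3.2962447614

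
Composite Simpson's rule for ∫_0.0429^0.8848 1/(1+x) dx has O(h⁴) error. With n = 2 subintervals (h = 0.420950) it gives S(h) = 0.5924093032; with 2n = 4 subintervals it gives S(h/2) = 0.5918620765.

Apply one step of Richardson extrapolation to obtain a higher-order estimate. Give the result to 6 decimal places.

r = 4: numerator weight 16, denominator 15.
2^4 × A(h/2) = 9.4697932240; minus A(h) gives 8.8773839208.
Denominator 16 − 1 = 15.
R = 8.8773839208/15 = 0.5918255947

0.591826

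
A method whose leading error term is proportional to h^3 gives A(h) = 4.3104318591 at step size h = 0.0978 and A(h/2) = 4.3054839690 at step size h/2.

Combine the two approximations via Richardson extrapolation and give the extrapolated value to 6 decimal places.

r = 3: numerator weight 8, denominator 7.
Numerator 8 × A(h/2) − A(h) = 8 × 4.3054839690 − 4.3104318591 = 30.1334398929
Divide by 2^3 − 1 = 7.
Result: 4.3047771276

4.304777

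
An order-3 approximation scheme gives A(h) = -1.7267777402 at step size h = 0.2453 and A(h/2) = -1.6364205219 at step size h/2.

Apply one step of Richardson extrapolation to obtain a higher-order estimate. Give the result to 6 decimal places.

Order 3 gives 2^r = 8 and 2^r − 1 = 7.
8×(-1.6364205219) − (-1.7267777402) = -11.3645864350
Divide by 2^3 − 1 = 7.
(-11.3645864350) ÷ 7 = -1.6235123479

-1.623512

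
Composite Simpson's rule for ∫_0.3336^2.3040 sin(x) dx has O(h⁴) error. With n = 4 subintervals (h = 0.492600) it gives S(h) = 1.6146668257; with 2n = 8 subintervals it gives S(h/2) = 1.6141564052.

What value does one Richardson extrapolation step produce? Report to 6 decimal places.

Error is O(h^4); halving h shrinks it by 2^4 = 16.
Difference of the inputs: 1.6141564052 − 1.6146668257 = -0.0005104205
Divide by 2^4 − 1 = 15: (-0.0005104205)/15 = -0.0000340280
R = A(h/2) + (A(h/2) − A(h))/15 = 1.6141564052 − 0.0000340280 = 1.6141223772

1.614122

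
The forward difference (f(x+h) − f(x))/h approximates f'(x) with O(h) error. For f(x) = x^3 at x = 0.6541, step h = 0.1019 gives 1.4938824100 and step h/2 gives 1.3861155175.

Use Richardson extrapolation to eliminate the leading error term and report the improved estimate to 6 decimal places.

1.278349

Order 1 gives 2^r = 2 and 2^r − 1 = 1.
Difference of the inputs: 1.3861155175 − 1.4938824100 = -0.1077668925
Correction (A(h/2) − A(h))/(2 − 1) = (-0.1077668925)/1 = -0.1077668925
R = A(h/2) + (A(h/2) − A(h))/1 = 1.3861155175 − 0.1077668925 = 1.2783486250
Shift from A(h/2): −0.1077668925.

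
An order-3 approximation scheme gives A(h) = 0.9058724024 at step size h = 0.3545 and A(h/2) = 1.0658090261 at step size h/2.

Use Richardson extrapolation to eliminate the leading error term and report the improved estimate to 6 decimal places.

1.088657

r = 3: numerator weight 8, denominator 7.
8 × 1.0658090261 − 0.9058724024 = 7.6205998064
Denominator 8 − 1 = 7.
So the Richardson estimate is 1.0886571152.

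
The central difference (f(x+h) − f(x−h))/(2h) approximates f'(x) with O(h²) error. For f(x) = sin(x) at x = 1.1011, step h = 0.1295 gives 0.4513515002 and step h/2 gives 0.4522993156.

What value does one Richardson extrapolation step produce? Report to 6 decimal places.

0.452615

The method has order 2: 2^2 = 4.
Weighted: 1.8091972624 − 0.4513515002 = 1.3578457622
Denominator 4 − 1 = 3.
Extrapolated: 1.3578457622 / 3 = 0.4526152541
Shift from A(h/2): +0.0003159385.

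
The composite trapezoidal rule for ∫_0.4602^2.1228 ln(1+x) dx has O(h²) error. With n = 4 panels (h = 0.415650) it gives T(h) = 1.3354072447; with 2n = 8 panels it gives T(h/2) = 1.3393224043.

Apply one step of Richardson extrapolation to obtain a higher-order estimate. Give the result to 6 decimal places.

1.340627

Method order is 2; weight 2^2 = 4.
A(h/2) − A(h) = 1.3393224043 − 1.3354072447 = 0.0039151596
Divide by 2^2 − 1 = 3: 0.0039151596/3 = 0.0013050532
R = A(h/2) + (A(h/2) − A(h))/3 = 1.3393224043 + 0.0013050532 = 1.3406274575
Correction |R − A(h/2)| = 1.305e-03; gap |A(h/2) − A(h)| = 3.915e-03.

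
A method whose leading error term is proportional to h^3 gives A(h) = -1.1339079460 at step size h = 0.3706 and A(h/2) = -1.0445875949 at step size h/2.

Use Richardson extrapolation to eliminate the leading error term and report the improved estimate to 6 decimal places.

The method has order 3: 2^3 = 8.
Numerator 8×A(h/2) − A(h) = 8×(-1.0445875949) − (-1.1339079460) = -7.2227928132
Divide by 2^3 − 1 = 7.
(-7.2227928132) ÷ 7 = -1.0318275447

-1.031828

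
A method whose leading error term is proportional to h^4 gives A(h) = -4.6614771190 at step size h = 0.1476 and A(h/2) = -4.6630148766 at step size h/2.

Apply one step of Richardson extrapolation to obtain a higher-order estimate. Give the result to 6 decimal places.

Order 4 gives 2^r = 16 and 2^r − 1 = 15.
16·(-4.6630148766) = -74.6082380256; (-74.6082380256) − (-4.6614771190) = -69.9467609066
R = (-69.9467609066)/15 = -4.6631173938
Shift from A(h/2): −0.0001025172.

-4.663117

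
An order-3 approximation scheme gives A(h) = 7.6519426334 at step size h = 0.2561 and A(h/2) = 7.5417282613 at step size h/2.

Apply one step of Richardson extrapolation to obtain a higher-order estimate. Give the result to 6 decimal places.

r = 3: numerator weight 8, denominator 7.
8*7.5417282613 − 7.6519426334 = 52.6818834570
Denominator 8 − 1 = 7.
(8*7.5417282613 − 7.6519426334)/(8 − 1) = 7.5259833510

7.525983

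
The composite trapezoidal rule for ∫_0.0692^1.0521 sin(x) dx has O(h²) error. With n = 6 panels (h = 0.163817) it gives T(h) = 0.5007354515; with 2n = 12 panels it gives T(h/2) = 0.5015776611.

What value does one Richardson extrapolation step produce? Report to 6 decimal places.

Error is O(h^2); halving h shrinks it by 2^2 = 4.
4·0.5015776611 − 0.5007354515 = 1.5055751929
R = 1.5055751929/3 = 0.5018583976

0.501858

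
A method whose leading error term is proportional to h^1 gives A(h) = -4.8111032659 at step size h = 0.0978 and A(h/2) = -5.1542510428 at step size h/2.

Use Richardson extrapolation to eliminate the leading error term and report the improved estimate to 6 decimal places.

-5.497399

With r = 1 the leading error scales as h^1, so the weight is 2^1 = 2.
2×(-5.1542510428) = -10.3085020856; subtract (-4.8111032659) → -5.4973988197
(2×(-5.1542510428) − (-4.8111032659))/(2 − 1) = -5.4973988197
Gap between inputs: 3.431e-01; correction applied: −0.3431477769.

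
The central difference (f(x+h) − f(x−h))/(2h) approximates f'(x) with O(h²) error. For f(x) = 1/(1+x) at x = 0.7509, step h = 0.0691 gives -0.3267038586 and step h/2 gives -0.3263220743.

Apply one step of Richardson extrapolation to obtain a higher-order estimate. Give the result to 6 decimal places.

r = 2: numerator weight 4, denominator 3.
Difference of the inputs: -0.3263220743 − (-0.3267038586) = 0.0003817843
Correction (A(h/2) − A(h))/(4 − 1) = 0.0003817843/3 = 0.0001272614
R = -0.3263220743 + 0.0001272614 = -0.3261948129

-0.326195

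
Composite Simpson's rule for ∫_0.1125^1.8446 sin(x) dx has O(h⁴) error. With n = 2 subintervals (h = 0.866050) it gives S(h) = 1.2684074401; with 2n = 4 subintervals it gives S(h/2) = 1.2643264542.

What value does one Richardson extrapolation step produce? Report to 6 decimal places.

1.264054

Method order is 4; weight 2^4 = 16.
16×1.2643264542 − 1.2684074401 = 18.9608158271
Divide by 2^4 − 1 = 15.
18.9608158271 ÷ 15 = 1.2640543885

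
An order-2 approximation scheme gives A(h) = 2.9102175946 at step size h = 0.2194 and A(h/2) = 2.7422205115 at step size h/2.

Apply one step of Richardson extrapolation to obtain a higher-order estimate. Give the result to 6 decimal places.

With r = 2 the leading error scales as h^2, so the weight is 2^2 = 4.
A(h/2) − A(h) = 2.7422205115 − 2.9102175946 = -0.1679970831
Correction (A(h/2) − A(h))/(4 − 1) = (-0.1679970831)/3 = -0.0559990277
R = 2.7422205115 − 0.0559990277 = 2.6862214838
Correction |R − A(h/2)| = 5.600e-02; gap |A(h/2) − A(h)| = 1.680e-01.

2.686221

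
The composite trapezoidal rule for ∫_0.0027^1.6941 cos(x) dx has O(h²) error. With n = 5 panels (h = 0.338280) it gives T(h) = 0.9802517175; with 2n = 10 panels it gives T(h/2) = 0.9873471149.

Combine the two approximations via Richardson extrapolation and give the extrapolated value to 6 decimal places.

0.989712

Leading term ∝ h^2; use weight 4 = 2^2.
A(h/2) − A(h) = 0.9873471149 − 0.9802517175 = 0.0070953974
Correction (A(h/2) − A(h))/(4 − 1) = 0.0070953974/3 = 0.0023651325
R = 0.9873471149 + 0.0023651325 = 0.9897122474
Shift from A(h/2): +0.0023651325.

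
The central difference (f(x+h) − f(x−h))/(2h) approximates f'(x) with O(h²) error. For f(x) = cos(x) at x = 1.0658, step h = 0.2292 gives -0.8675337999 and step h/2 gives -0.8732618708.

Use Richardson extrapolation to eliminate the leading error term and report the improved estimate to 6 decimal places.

Method order is 2; weight 2^2 = 4.
2^2*A(h/2) = -3.4930474832; minus A(h) gives -2.6255136833.
R = (-2.6255136833)/3 = -0.8751712278

-0.875171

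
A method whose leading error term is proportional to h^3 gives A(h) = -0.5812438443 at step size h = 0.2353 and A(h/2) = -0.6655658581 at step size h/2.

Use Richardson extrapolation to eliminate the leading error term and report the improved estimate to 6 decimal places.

-0.677612

r = 3: numerator weight 8, denominator 7.
8·(-0.6655658581) = -5.3245268648; (-5.3245268648) − (-0.5812438443) = -4.7432830205
Extrapolated: (-4.7432830205) / 7 = -0.6776118601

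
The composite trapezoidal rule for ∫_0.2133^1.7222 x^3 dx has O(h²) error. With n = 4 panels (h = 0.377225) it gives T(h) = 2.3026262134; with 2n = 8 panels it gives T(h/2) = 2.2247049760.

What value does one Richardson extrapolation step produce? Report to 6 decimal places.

r = 2: numerator weight 4, denominator 3.
4·2.2247049760 = 8.8988199040; subtract 2.3026262134 → 6.5961936906
Denominator 4 − 1 = 3.
(4·2.2247049760 − 2.3026262134)/(4 − 1) = 2.1987312302

2.198731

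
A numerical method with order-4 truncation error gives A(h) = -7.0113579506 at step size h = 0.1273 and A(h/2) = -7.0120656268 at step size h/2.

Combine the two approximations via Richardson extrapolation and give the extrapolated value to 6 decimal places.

r = 4: numerator weight 16, denominator 15.
16·(-7.0120656268) = -112.1930500288; subtract (-7.0113579506) → -105.1816920782
Denominator 16 − 1 = 15.
Result: -7.0121128052

-7.012113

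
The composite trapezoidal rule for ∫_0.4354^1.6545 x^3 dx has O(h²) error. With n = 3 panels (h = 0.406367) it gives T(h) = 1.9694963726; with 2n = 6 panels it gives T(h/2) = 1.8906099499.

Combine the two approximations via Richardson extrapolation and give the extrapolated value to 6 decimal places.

1.864314

With r = 2 the leading error scales as h^2, so the weight is 2^2 = 4.
4*1.8906099499 = 7.5624397996; subtract 1.9694963726 → 5.5929434270
Divide by 2^2 − 1 = 3.
So the Richardson estimate is 1.8643144757.
Shift from A(h/2): −0.0262954742.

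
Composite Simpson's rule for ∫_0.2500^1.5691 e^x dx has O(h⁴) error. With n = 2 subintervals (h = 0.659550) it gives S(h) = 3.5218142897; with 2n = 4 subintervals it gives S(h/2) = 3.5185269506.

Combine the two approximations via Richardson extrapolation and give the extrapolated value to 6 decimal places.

3.518308

Method order is 4; weight 2^4 = 16.
16 × 3.5185269506 = 56.2964312096; 56.2964312096 − 3.5218142897 = 52.7746169199
R = 52.7746169199/15 = 3.5183077947
Shift from A(h/2): −0.0002191559.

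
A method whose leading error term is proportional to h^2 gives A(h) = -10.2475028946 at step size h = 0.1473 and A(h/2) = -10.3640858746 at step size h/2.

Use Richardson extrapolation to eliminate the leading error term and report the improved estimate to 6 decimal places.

Method order is 2; weight 2^2 = 4.
4 × (-10.3640858746) = -41.4563434984; subtract (-10.2475028946) → -31.2088406038
(-31.2088406038) ÷ 3 = -10.4029468679

-10.402947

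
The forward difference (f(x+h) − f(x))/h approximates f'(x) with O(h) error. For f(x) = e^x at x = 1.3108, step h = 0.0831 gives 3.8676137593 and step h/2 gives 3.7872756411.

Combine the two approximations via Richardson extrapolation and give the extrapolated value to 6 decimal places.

3.706938

With r = 1 the leading error scales as h^1, so the weight is 2^1 = 2.
Weighted: 7.5745512822 − 3.8676137593 = 3.7069375229
3.7069375229 ÷ 1 = 3.7069375229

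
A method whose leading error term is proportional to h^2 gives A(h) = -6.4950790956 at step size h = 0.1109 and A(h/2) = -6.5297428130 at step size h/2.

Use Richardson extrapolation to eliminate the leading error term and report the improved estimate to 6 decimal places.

-6.541297

With r = 2 the leading error scales as h^2, so the weight is 2^2 = 4.
Top: 4(-6.5297428130) − (-6.4950790956) = -19.6238921564
Extrapolated: (-19.6238921564) / 3 = -6.5412973855
Correction |R − A(h/2)| = 1.155e-02; gap |A(h/2) − A(h)| = 3.466e-02.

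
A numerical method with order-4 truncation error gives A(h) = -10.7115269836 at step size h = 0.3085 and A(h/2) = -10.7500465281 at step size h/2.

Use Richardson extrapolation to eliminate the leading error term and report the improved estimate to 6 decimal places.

-10.752614

Order 4 gives 2^r = 16 and 2^r − 1 = 15.
A(h/2) − A(h) = -10.7500465281 − (-10.7115269836) = -0.0385195445
Divide by 2^4 − 1 = 15: (-0.0385195445)/15 = -0.0025679696
R = A(h/2) + (A(h/2) − A(h))/15 = -10.7500465281 − 0.0025679696 = -10.7526144977
Gap between inputs: 3.852e-02; correction applied: −0.0025679696.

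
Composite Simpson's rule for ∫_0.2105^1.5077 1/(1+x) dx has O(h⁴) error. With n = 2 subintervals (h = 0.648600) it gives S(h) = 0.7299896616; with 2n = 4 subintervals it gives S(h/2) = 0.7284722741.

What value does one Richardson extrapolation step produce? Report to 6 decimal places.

Leading term ∝ h^4; use weight 16 = 2^4.
Weighted: 11.6555563856 − 0.7299896616 = 10.9255667240
Denominator 16 − 1 = 15.
So the Richardson estimate is 0.7283711149.
Gap between inputs: 1.517e-03; correction applied: −0.0001011592.

0.728371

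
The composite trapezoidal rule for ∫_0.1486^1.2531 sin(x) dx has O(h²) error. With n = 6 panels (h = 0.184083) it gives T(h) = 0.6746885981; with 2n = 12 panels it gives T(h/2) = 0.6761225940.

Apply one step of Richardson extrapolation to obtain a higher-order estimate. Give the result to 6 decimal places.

0.676601

Leading term ∝ h^2; use weight 4 = 2^2.
A(h/2) − A(h) = 0.6761225940 − 0.6746885981 = 0.0014339959
Divide by 2^2 − 1 = 3: 0.0014339959/3 = 0.0004779986
R = A(h/2) + (A(h/2) − A(h))/3 = 0.6761225940 + 0.0004779986 = 0.6766005926
Shift from A(h/2): +0.0004779986.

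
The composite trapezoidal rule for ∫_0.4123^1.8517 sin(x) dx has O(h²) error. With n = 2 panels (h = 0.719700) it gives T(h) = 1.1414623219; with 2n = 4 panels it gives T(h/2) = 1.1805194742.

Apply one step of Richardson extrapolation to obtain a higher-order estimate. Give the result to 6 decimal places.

Order 2 gives 2^r = 4 and 2^r − 1 = 3.
A(h/2) − A(h) = 1.1805194742 − 1.1414623219 = 0.0390571523
Correction (A(h/2) − A(h))/(4 − 1) = 0.0390571523/3 = 0.0130190508
R = A(h/2) + (A(h/2) − A(h))/3 = 1.1805194742 + 0.0130190508 = 1.1935385250

1.193539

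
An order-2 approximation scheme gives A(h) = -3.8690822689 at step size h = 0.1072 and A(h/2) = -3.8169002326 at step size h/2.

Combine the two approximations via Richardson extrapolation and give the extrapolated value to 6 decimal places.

Order 2 gives 2^r = 4 and 2^r − 1 = 3.
4*(-3.8169002326) = -15.2676009304; subtract (-3.8690822689) → -11.3985186615
Divide by 2^2 − 1 = 3.
Extrapolated: (-11.3985186615) / 3 = -3.7995062205

-3.799506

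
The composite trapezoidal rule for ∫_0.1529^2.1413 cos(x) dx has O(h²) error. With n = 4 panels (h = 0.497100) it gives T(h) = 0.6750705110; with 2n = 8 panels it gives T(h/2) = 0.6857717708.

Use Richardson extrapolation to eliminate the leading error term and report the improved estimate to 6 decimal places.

Method order is 2; weight 2^2 = 4.
4×0.6857717708 = 2.7430870832; subtract 0.6750705110 → 2.0680165722
Divide by 2^2 − 1 = 3.
So the Richardson estimate is 0.6893388574.
Correction |R − A(h/2)| = 3.567e-03; gap |A(h/2) − A(h)| = 1.070e-02.

0.689339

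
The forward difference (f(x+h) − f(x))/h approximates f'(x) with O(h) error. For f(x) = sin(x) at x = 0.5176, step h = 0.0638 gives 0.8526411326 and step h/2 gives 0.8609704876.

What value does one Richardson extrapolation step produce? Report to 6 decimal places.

0.869300

Order 1 gives 2^r = 2 and 2^r − 1 = 1.
2*0.8609704876 = 1.7219409752; subtract 0.8526411326 → 0.8692998426
Divide by 2^1 − 1 = 1.
0.8692998426 ÷ 1 = 0.8692998426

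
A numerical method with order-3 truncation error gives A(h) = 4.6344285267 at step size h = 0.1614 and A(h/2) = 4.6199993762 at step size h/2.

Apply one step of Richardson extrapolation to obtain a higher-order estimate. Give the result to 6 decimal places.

4.617938

With r = 3 the leading error scales as h^3, so the weight is 2^3 = 8.
Numerator 8·A(h/2) − A(h) = 8·4.6199993762 − 4.6344285267 = 32.3255664829
Divide by 2^3 − 1 = 7.
Result: 4.6179380690
Correction |R − A(h/2)| = 2.061e-03; gap |A(h/2) − A(h)| = 1.443e-02.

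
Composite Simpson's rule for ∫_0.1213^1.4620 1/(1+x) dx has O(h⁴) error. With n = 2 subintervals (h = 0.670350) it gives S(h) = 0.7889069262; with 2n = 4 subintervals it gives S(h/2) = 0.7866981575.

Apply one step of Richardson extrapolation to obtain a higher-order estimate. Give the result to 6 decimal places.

0.786551

r = 4, so 2^r = 16.
Top: 16(0.7866981575) − (0.7889069262) = 11.7982635938
Denominator 16 − 1 = 15.
Extrapolated: 11.7982635938 / 15 = 0.7865509063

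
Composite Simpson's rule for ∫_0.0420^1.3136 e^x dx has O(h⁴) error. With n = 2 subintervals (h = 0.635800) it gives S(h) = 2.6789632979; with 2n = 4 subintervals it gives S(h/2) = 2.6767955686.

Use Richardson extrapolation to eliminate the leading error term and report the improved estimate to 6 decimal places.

2.676651

r = 4: numerator weight 16, denominator 15.
A(h/2) − A(h) = 2.6767955686 − 2.6789632979 = -0.0021677293
Correction (A(h/2) − A(h))/(16 − 1) = (-0.0021677293)/15 = -0.0001445153
R = A(h/2) + (A(h/2) − A(h))/15 = 2.6767955686 − 0.0001445153 = 2.6766510533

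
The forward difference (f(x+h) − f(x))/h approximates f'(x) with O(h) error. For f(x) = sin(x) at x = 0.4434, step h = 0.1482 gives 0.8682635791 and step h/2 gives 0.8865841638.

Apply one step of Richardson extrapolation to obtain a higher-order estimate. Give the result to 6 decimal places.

0.904905

r = 1: numerator weight 2, denominator 1.
A(h/2) − A(h) = 0.8865841638 − 0.8682635791 = 0.0183205847
Correction (A(h/2) − A(h))/(2 − 1) = 0.0183205847/1 = 0.0183205847
R = 0.8865841638 + 0.0183205847 = 0.9049047485
Shift from A(h/2): +0.0183205847.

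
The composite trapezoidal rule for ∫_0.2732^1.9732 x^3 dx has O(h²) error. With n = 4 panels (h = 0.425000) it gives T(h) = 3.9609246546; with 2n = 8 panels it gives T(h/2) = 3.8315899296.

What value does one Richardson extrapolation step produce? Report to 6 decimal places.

3.788478

r = 2, so 2^r = 4.
2^2 × A(h/2) = 15.3263597184; minus A(h) gives 11.3654350638.
Extrapolated: 11.3654350638 / 3 = 3.7884783546
Gap between inputs: 1.293e-01; correction applied: −0.0431115750.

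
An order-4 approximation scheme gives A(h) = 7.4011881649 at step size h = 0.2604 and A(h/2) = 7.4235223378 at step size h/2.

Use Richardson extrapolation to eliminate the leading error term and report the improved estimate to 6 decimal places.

7.425011

r = 4, so 2^r = 16.
Numerator 16×A(h/2) − A(h) = 16×7.4235223378 − 7.4011881649 = 111.3751692399
Divide by 2^4 − 1 = 15.
R = 111.3751692399/15 = 7.4250112827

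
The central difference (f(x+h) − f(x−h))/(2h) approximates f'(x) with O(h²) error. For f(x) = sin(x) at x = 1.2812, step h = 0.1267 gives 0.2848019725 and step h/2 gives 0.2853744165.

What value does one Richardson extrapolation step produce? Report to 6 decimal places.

0.285565

With r = 2 the leading error scales as h^2, so the weight is 2^2 = 4.
A(h/2) − A(h) = 0.2853744165 − 0.2848019725 = 0.0005724440
Correction (A(h/2) − A(h))/(4 − 1) = 0.0005724440/3 = 0.0001908147
R = A(h/2) + (A(h/2) − A(h))/3 = 0.2853744165 + 0.0001908147 = 0.2855652312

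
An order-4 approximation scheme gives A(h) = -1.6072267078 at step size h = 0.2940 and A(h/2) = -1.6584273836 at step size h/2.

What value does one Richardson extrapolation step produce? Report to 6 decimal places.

Error is O(h^4); halving h shrinks it by 2^4 = 16.
16 × (-1.6584273836) = -26.5348381376; subtract (-1.6072267078) → -24.9276114298
Extrapolated: (-24.9276114298) / 15 = -1.6618407620
Gap between inputs: 5.120e-02; correction applied: −0.0034133784.

-1.661841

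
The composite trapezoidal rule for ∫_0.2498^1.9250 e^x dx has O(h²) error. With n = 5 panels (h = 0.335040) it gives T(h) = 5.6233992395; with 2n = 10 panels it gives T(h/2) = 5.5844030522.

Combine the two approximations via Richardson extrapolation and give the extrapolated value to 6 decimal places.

5.571404

r = 2, so 2^r = 4.
2^2*A(h/2) = 22.3376122088; minus A(h) gives 16.7142129693.
Denominator 4 − 1 = 3.
So the Richardson estimate is 5.5714043231.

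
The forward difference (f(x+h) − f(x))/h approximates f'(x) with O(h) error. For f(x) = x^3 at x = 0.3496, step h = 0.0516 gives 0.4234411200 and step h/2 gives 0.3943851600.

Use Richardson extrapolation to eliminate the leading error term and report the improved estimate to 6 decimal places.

r = 1, so 2^r = 2.
A(h/2) − A(h) = 0.3943851600 − 0.4234411200 = -0.0290559600
Divide by 2^1 − 1 = 1: (-0.0290559600)/1 = -0.0290559600
R = 0.3943851600 − 0.0290559600 = 0.3653292000

0.365329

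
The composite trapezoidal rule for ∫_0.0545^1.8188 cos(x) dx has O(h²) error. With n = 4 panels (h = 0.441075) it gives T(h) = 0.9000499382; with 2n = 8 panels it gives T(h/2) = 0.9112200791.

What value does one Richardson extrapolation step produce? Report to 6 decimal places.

The method has order 2: 2^2 = 4.
Difference of the inputs: 0.9112200791 − 0.9000499382 = 0.0111701409
Divide by 2^2 − 1 = 3: 0.0111701409/3 = 0.0037233803
R = A(h/2) + (A(h/2) − A(h))/3 = 0.9112200791 + 0.0037233803 = 0.9149434594

0.914943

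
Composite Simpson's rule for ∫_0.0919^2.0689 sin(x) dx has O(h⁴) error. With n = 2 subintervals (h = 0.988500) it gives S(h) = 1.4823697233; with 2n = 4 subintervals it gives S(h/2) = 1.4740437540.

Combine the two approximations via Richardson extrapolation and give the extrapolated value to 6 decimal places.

Method order is 4; weight 2^4 = 16.
Numerator 16·A(h/2) − A(h) = 16·1.4740437540 − 1.4823697233 = 22.1023303407
(16·1.4740437540 − 1.4823697233)/(16 − 1) = 1.4734886894

1.473489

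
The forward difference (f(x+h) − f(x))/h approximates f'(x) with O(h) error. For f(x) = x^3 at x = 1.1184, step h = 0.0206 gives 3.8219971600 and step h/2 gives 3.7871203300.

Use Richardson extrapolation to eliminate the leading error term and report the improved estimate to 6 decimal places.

Order 1 gives 2^r = 2 and 2^r − 1 = 1.
2*3.7871203300 = 7.5742406600; 7.5742406600 − 3.8219971600 = 3.7522435000
Denominator 2 − 1 = 1.
R = 3.7522435000/1 = 3.7522435000
Gap between inputs: 3.488e-02; correction applied: −0.0348768300.

3.752244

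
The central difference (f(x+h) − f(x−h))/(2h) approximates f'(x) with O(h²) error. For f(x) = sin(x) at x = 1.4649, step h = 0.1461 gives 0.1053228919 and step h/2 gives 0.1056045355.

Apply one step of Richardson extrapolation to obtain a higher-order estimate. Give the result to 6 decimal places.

Order 2 gives 2^r = 4 and 2^r − 1 = 3.
4×0.1056045355 = 0.4224181420; 0.4224181420 − 0.1053228919 = 0.3170952501
Denominator 4 − 1 = 3.
Result: 0.1056984167

0.105698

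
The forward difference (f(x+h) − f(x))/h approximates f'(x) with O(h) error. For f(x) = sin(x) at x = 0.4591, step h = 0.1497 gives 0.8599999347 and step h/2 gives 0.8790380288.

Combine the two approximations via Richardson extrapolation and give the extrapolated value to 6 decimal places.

The method has order 1: 2^1 = 2.
2^1 × A(h/2) = 1.7580760576; minus A(h) gives 0.8980761229.
Extrapolated: 0.8980761229 / 1 = 0.8980761229
Shift from A(h/2): +0.0190380941.

0.898076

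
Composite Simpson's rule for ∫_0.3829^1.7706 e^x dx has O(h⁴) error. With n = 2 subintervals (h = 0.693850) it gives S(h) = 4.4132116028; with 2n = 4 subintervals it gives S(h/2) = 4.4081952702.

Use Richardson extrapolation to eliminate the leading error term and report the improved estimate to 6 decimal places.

The method has order 4: 2^4 = 16.
2^4×A(h/2) = 70.5311243232; minus A(h) gives 66.1179127204.
Divide by 2^4 − 1 = 15.
Extrapolated: 66.1179127204 / 15 = 4.4078608480

4.407861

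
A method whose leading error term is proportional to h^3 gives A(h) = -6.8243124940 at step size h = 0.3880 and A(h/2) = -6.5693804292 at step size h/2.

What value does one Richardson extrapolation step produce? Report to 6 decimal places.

-6.532962

r = 3, so 2^r = 8.
Numerator 8*A(h/2) − A(h) = 8*(-6.5693804292) − (-6.8243124940) = -45.7307309396
Divide by 2^3 − 1 = 7.
R = (-45.7307309396)/7 = -6.5329615628
Correction |R − A(h/2)| = 3.642e-02; gap |A(h/2) − A(h)| = 2.549e-01.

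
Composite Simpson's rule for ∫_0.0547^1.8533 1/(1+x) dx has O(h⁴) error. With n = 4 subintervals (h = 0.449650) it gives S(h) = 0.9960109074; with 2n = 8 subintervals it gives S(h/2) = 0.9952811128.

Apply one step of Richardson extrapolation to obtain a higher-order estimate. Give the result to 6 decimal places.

0.995232

Order 4 gives 2^r = 16 and 2^r − 1 = 15.
16·0.9952811128 − 0.9960109074 = 14.9284868974
14.9284868974 ÷ 15 = 0.9952324598
Gap between inputs: 7.298e-04; correction applied: −0.0000486530.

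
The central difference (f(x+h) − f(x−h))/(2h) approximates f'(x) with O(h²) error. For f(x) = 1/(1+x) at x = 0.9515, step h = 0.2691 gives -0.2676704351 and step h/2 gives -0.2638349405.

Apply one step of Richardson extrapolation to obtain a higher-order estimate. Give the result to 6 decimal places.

Error is O(h^2); halving h shrinks it by 2^2 = 4.
Top: 4(-0.2638349405) − (-0.2676704351) = -0.7876693269
(-0.7876693269) ÷ 3 = -0.2625564423
Gap between inputs: 3.835e-03; correction applied: +0.0012784982.

-0.262556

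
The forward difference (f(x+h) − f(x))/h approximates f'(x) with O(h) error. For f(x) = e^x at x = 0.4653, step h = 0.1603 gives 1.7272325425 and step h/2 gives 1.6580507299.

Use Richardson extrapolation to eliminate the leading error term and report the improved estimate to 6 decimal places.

1.588869

r = 1: numerator weight 2, denominator 1.
Difference of the inputs: 1.6580507299 − 1.7272325425 = -0.0691818126
Divide by 2^1 − 1 = 1: (-0.0691818126)/1 = -0.0691818126
R = A(h/2) + (A(h/2) − A(h))/1 = 1.6580507299 − 0.0691818126 = 1.5888689173
Gap between inputs: 6.918e-02; correction applied: −0.0691818126.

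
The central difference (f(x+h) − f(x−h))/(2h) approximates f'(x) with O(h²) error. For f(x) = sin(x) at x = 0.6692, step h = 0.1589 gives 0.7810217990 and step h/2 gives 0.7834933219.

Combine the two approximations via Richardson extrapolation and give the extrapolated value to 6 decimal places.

Error is O(h^2); halving h shrinks it by 2^2 = 4.
A(h/2) − A(h) = 0.7834933219 − 0.7810217990 = 0.0024715229
Correction (A(h/2) − A(h))/(4 − 1) = 0.0024715229/3 = 0.0008238410
R = 0.7834933219 + 0.0008238410 = 0.7843171629

0.784317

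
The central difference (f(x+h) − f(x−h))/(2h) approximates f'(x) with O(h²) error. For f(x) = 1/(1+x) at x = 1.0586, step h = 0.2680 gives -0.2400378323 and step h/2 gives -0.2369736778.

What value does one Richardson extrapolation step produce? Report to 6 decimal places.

-0.235952

With r = 2 the leading error scales as h^2, so the weight is 2^2 = 4.
4 × (-0.2369736778) = -0.9478947112; subtract (-0.2400378323) → -0.7078568789
Divide by 2^2 − 1 = 3.
Extrapolated: (-0.7078568789) / 3 = -0.2359522930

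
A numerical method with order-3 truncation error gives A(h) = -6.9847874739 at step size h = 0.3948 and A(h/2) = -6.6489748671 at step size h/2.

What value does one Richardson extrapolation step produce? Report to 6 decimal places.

-6.601002

r = 3, so 2^r = 8.
A(h/2) − A(h) = -6.6489748671 − (-6.9847874739) = 0.3358126068
Divide by 2^3 − 1 = 7: 0.3358126068/7 = 0.0479732295
R = A(h/2) + (A(h/2) − A(h))/7 = -6.6489748671 + 0.0479732295 = -6.6010016376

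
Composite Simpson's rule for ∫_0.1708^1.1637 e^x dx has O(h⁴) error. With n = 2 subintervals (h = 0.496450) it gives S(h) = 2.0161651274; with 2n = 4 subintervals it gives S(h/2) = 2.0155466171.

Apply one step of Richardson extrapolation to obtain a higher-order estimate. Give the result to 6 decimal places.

Order 4 gives 2^r = 16 and 2^r − 1 = 15.
A(h/2) − A(h) = 2.0155466171 − 2.0161651274 = -0.0006185103
Divide by 2^4 − 1 = 15: (-0.0006185103)/15 = -0.0000412340
R = 2.0155466171 − 0.0000412340 = 2.0155053831
Correction |R − A(h/2)| = 4.123e-05; gap |A(h/2) − A(h)| = 6.185e-04.

2.015505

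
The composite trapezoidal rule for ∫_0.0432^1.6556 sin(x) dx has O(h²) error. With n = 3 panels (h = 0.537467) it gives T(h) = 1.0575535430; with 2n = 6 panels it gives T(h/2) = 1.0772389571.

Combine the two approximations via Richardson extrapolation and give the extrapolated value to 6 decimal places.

Method order is 2; weight 2^2 = 4.
4×1.0772389571 − 1.0575535430 = 3.2514022854
Divide by 2^2 − 1 = 3.
3.2514022854 ÷ 3 = 1.0838007618
Correction |R − A(h/2)| = 6.562e-03; gap |A(h/2) − A(h)| = 1.969e-02.

1.083801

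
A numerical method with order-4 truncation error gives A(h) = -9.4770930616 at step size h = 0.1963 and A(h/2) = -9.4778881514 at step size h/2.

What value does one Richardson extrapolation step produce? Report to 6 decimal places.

r = 4, so 2^r = 16.
Weighted: (-151.6462104224) − (-9.4770930616) = -142.1691173608
Divide by 2^4 − 1 = 15.
Extrapolated: (-142.1691173608) / 15 = -9.4779411574

-9.477941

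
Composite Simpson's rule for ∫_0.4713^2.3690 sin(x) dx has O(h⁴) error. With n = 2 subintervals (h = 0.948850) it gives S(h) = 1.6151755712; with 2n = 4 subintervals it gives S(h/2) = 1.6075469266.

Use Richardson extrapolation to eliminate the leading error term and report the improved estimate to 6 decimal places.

1.607038

The method has order 4: 2^4 = 16.
16·1.6075469266 = 25.7207508256; subtract 1.6151755712 → 24.1055752544
R = 24.1055752544/15 = 1.6070383503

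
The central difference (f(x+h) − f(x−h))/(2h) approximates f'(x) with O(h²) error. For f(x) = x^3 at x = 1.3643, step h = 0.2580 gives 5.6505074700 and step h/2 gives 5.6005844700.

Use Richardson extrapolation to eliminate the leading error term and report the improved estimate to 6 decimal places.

Order 2 gives 2^r = 4 and 2^r − 1 = 3.
2^2 × A(h/2) = 22.4023378800; minus A(h) gives 16.7518304100.
16.7518304100 ÷ 3 = 5.5839434700

5.583943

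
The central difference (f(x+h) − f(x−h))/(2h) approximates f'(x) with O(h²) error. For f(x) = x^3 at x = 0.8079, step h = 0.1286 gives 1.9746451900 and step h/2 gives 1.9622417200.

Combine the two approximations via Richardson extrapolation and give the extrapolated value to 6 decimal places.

r = 2: numerator weight 4, denominator 3.
4 × 1.9622417200 − 1.9746451900 = 5.8743216900
Denominator 4 − 1 = 3.
Extrapolated: 5.8743216900 / 3 = 1.9581072300
Correction |R − A(h/2)| = 4.134e-03; gap |A(h/2) − A(h)| = 1.240e-02.

1.958107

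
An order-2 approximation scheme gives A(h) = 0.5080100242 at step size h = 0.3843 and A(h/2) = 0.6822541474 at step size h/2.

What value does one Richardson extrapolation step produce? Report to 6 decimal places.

With r = 2 the leading error scales as h^2, so the weight is 2^2 = 4.
4*0.6822541474 = 2.7290165896; subtract 0.5080100242 → 2.2210065654
Extrapolated: 2.2210065654 / 3 = 0.7403355218
Correction |R − A(h/2)| = 5.808e-02; gap |A(h/2) − A(h)| = 1.742e-01.

0.740336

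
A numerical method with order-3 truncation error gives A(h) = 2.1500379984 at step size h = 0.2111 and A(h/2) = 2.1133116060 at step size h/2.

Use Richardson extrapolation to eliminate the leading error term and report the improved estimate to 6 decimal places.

2.108065

Leading term ∝ h^3; use weight 8 = 2^3.
8×2.1133116060 = 16.9064928480; 16.9064928480 − 2.1500379984 = 14.7564548496
Divide by 2^3 − 1 = 7.
(8×2.1133116060 − 2.1500379984)/(8 − 1) = 2.1080649785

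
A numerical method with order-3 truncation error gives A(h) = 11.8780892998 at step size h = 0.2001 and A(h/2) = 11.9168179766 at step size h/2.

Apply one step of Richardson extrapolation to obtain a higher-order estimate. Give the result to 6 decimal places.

Leading term ∝ h^3; use weight 8 = 2^3.
Weighted: 95.3345438128 − 11.8780892998 = 83.4564545130
Divide by 2^3 − 1 = 7.
Result: 11.9223506447

11.922351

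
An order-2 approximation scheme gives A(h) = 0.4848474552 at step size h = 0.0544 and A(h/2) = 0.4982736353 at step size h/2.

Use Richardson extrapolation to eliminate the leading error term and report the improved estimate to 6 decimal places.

r = 2, so 2^r = 4.
2^2*A(h/2) = 1.9930945412; minus A(h) gives 1.5082470860.
(4*0.4982736353 − 0.4848474552)/(4 − 1) = 0.5027490287
Correction |R − A(h/2)| = 4.475e-03; gap |A(h/2) − A(h)| = 1.343e-02.

0.502749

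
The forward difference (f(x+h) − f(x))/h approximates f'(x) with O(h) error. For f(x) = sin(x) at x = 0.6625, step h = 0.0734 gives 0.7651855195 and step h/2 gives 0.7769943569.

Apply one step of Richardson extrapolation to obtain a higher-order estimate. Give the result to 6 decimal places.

The method has order 1: 2^1 = 2.
2*0.7769943569 = 1.5539887138; 1.5539887138 − 0.7651855195 = 0.7888031943
(2*0.7769943569 − 0.7651855195)/(2 − 1) = 0.7888031943

0.788803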